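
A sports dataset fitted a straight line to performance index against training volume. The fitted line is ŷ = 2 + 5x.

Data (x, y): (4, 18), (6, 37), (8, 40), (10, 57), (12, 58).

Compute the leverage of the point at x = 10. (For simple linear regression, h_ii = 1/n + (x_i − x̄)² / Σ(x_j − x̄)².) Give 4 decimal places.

x̄ = (4 + 6 + 8 + 10 + 12)/5 = 8
Σ(x − x̄)² = 16 + 4 + 0 + 4 + 16 = 40
h = 1/5 + (2)²/40 = 0.2 + 0.1 = 0.3000

h = 0.3000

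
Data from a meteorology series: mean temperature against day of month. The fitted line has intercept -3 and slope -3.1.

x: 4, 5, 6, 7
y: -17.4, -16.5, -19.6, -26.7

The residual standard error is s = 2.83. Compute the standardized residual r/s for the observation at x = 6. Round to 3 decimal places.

0.707

ŷ = -3 − 3.1·6 = -21.6
r = -19.6 − (-21.6) = 2
r/s = 2 / 2.83 = 0.707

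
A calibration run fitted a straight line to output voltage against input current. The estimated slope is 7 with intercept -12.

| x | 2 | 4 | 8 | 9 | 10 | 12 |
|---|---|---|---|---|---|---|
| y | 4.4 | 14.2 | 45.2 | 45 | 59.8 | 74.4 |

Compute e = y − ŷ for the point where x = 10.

e = 1.8

ŷ = -12 + 7·10 = 58
e = 59.8 − 58 = 1.8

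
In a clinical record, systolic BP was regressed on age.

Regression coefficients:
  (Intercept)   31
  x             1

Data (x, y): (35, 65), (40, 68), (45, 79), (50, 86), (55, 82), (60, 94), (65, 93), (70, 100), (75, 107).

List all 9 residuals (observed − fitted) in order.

-1, -3, 3, 5, -4, 3, -3, -1, 1

x=35: ŷ = 31 + 35 = 66; e = 65 − 66 = -1
x=40: ŷ = 31 + 40 = 71; e = 68 − 71 = -3
x=45: ŷ = 31 + 45 = 76; e = 79 − 76 = 3
x=50: ŷ = 31 + 50 = 81; e = 86 − 81 = 5
x=55: ŷ = 31 + 55 = 86; e = 82 − 86 = -4
x=60: ŷ = 31 + 60 = 91; e = 94 − 91 = 3
x=65: ŷ = 31 + 65 = 96; e = 93 − 96 = -3
x=70: ŷ = 31 + 70 = 101; e = 100 − 101 = -1
x=75: ŷ = 31 + 75 = 106; e = 107 − 106 = 1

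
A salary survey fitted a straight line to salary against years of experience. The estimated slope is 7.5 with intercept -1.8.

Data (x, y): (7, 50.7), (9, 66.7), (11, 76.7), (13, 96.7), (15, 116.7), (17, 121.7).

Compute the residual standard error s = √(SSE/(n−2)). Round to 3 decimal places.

x=7: ŷ = -1.8 + 7.5·7 = 50.7; e = 50.7 − 50.7 = 0
x=9: ŷ = -1.8 + 7.5·9 = 65.7; e = 66.7 − 65.7 = 1
x=11: ŷ = -1.8 + 7.5·11 = 80.7; e = 76.7 − 80.7 = -4
x=13: ŷ = -1.8 + 7.5·13 = 95.7; e = 96.7 − 95.7 = 1
x=15: ŷ = -1.8 + 7.5·15 = 110.7; e = 116.7 − 110.7 = 6
x=17: ŷ = -1.8 + 7.5·17 = 125.7; e = 121.7 − 125.7 = -4
SSE = 0 + 1 + 16 + 1 + 36 + 16 = 70
s = √(70/4) = √17.5 ≈ 4.183

s = 4.183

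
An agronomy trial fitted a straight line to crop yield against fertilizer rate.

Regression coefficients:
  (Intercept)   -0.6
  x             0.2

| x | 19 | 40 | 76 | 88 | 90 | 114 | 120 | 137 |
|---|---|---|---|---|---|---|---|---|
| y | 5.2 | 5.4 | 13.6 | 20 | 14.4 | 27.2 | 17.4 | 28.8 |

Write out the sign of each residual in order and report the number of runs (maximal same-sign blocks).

7 runs

x=19: ŷ = -0.6 + 0.2·19 = 3.2; r = 5.2 − 3.2 = 2
x=40: ŷ = -0.6 + 0.2·40 = 7.4; r = 5.4 − 7.4 = -2
x=76: ŷ = -0.6 + 0.2·76 = 14.6; r = 13.6 − 14.6 = -1
x=88: ŷ = -0.6 + 0.2·88 = 17; r = 20 − 17 = 3
x=90: ŷ = -0.6 + 0.2·90 = 17.4; r = 14.4 − 17.4 = -3
x=114: ŷ = -0.6 + 0.2·114 = 22.2; r = 27.2 − 22.2 = 5
x=120: ŷ = -0.6 + 0.2·120 = 23.4; r = 17.4 − 23.4 = -6
x=137: ŷ = -0.6 + 0.2·137 = 26.8; r = 28.8 − 26.8 = 2
Signs: + − − + − + − +
Runs: +×1, −×2, +×1, −×1, +×1, −×1, +×1 → 7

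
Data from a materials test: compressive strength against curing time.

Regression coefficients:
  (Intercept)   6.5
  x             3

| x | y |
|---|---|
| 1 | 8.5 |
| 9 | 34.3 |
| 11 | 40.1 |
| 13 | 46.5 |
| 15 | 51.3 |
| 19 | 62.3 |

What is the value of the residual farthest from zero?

r = -1.2

x=1: ŷ = 6.5 + 3·1 = 9.5; r = 8.5 − 9.5 = -1
x=9: ŷ = 6.5 + 3·9 = 33.5; r = 34.3 − 33.5 = 0.8
x=11: ŷ = 6.5 + 3·11 = 39.5; r = 40.1 − 39.5 = 0.6
x=13: ŷ = 6.5 + 3·13 = 45.5; r = 46.5 − 45.5 = 1
x=15: ŷ = 6.5 + 3·15 = 51.5; r = 51.3 − 51.5 = -0.2
x=19: ŷ = 6.5 + 3·19 = 63.5; r = 62.3 − 63.5 = -1.2
Largest |r| is 1.2 at x = 19, residual -1.2.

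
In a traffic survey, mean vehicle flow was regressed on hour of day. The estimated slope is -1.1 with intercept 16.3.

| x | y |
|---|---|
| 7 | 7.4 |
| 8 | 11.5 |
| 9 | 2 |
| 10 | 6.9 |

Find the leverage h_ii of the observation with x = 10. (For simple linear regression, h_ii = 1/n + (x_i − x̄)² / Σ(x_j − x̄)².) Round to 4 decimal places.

x̄ = (7 + 8 + 9 + 10)/4 = 8.5
Σ(x − x̄)² = 2.25 + 0.25 + 0.25 + 2.25 = 5
h = 1/4 + (1.5)²/5 = 0.25 + 0.45 = 0.7000

h = 0.7000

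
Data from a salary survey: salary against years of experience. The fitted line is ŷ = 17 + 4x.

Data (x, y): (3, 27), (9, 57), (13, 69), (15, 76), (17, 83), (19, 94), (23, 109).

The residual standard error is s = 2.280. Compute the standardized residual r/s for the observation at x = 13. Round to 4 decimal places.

0.0000

ŷ = 17 + 4·13 = 69
r = 69 − 69 = 0
r/s = 0 / 2.280 = 0.0000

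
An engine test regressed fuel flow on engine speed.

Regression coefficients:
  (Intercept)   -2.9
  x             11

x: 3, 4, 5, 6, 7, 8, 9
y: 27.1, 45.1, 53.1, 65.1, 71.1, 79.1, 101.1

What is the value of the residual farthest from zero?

x=3: ŷ = -2.9 + 11·3 = 30.1; r = 27.1 − 30.1 = -3
x=4: ŷ = -2.9 + 11·4 = 41.1; r = 45.1 − 41.1 = 4
x=5: ŷ = -2.9 + 11·5 = 52.1; r = 53.1 − 52.1 = 1
x=6: ŷ = -2.9 + 11·6 = 63.1; r = 65.1 − 63.1 = 2
x=7: ŷ = -2.9 + 11·7 = 74.1; r = 71.1 − 74.1 = -3
x=8: ŷ = -2.9 + 11·8 = 85.1; r = 79.1 − 85.1 = -6
x=9: ŷ = -2.9 + 11·9 = 96.1; r = 101.1 − 96.1 = 5
Largest |r| is 6 at x = 8, residual -6.

r = -6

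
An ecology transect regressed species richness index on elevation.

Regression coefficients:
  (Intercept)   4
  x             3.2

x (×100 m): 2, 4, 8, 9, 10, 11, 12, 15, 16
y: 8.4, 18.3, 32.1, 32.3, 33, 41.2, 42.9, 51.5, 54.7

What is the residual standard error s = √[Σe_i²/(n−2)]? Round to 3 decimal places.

s = 1.946

x=2: ŷ = 4 + 3.2·2 = 10.4; e = 8.4 − 10.4 = -2
x=4: ŷ = 4 + 3.2·4 = 16.8; e = 18.3 − 16.8 = 1.5
x=8: ŷ = 4 + 3.2·8 = 29.6; e = 32.1 − 29.6 = 2.5
x=9: ŷ = 4 + 3.2·9 = 32.8; e = 32.3 − 32.8 = -0.5
x=10: ŷ = 4 + 3.2·10 = 36; e = 33 − 36 = -3
x=11: ŷ = 4 + 3.2·11 = 39.2; e = 41.2 − 39.2 = 2
x=12: ŷ = 4 + 3.2·12 = 42.4; e = 42.9 − 42.4 = 0.5
x=15: ŷ = 4 + 3.2·15 = 52; e = 51.5 − 52 = -0.5
x=16: ŷ = 4 + 3.2·16 = 55.2; e = 54.7 − 55.2 = -0.5
SSE = 4 + 2.25 + 6.25 + 0.25 + 9 + 4 + 0.25 + 0.25 + 0.25 = 26.5
s = √(26.5/7) = √3.78571 ≈ 1.946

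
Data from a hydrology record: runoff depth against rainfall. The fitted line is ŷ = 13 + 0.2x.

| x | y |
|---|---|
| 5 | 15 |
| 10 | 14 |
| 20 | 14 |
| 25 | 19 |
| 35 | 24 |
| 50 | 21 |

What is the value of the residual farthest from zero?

r = 4

x=5: ŷ = 13 + 0.2·5 = 14; r = 15 − 14 = 1
x=10: ŷ = 13 + 0.2·10 = 15; r = 14 − 15 = -1
x=20: ŷ = 13 + 0.2·20 = 17; r = 14 − 17 = -3
x=25: ŷ = 13 + 0.2·25 = 18; r = 19 − 18 = 1
x=35: ŷ = 13 + 0.2·35 = 20; r = 24 − 20 = 4
x=50: ŷ = 13 + 0.2·50 = 23; r = 21 − 23 = -2
Largest |r| is 4 at x = 35, residual 4.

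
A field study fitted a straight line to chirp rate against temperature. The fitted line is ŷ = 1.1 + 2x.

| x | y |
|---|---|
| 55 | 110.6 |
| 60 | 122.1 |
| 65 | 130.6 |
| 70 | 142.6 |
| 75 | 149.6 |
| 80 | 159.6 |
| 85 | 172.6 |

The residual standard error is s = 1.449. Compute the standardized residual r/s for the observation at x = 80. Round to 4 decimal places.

-1.0352

ŷ = 1.1 + 2·80 = 161.1
r = 159.6 − 161.1 = -1.5
r/s = -1.5 / 1.449 = -1.0352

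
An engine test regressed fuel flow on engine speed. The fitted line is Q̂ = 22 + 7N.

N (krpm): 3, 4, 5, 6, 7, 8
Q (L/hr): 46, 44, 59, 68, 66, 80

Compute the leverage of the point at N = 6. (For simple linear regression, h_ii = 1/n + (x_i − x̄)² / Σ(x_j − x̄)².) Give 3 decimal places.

h = 0.181

N̄ = (3 + 4 + 5 + 6 + 7 + 8)/6 = 5.5
Σ(N − N̄)² = 6.25 + 2.25 + 0.25 + 0.25 + 2.25 + 6.25 = 17.5
h = 1/6 + (0.5)²/17.5 = 0.166667 + 0.0142857 = 0.181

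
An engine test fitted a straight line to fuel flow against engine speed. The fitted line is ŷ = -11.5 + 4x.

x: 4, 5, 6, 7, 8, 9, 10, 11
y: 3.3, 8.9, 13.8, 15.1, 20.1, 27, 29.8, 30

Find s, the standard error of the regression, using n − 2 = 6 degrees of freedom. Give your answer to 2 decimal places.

x=4: ŷ = -11.5 + 4·4 = 4.5; e = 3.3 − 4.5 = -1.2
x=5: ŷ = -11.5 + 4·5 = 8.5; e = 8.9 − 8.5 = 0.4
x=6: ŷ = -11.5 + 4·6 = 12.5; e = 13.8 − 12.5 = 1.3
x=7: ŷ = -11.5 + 4·7 = 16.5; e = 15.1 − 16.5 = -1.4
x=8: ŷ = -11.5 + 4·8 = 20.5; e = 20.1 − 20.5 = -0.4
x=9: ŷ = -11.5 + 4·9 = 24.5; e = 27 − 24.5 = 2.5
x=10: ŷ = -11.5 + 4·10 = 28.5; e = 29.8 − 28.5 = 1.3
x=11: ŷ = -11.5 + 4·11 = 32.5; e = 30 − 32.5 = -2.5
SSE = 1.44 + 0.16 + 1.69 + 1.96 + 0.16 + 6.25 + 1.69 + 6.25 = 19.6
s = √(19.6/6) = √3.26667 ≈ 1.81

s = 1.81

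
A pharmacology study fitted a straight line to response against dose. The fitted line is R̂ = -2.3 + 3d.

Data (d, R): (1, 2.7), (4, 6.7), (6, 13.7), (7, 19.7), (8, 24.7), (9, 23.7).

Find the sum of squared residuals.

d=1: R̂ = -2.3 + 3·1 = 0.7; e = 2.7 − 0.7 = 2
d=4: R̂ = -2.3 + 3·4 = 9.7; e = 6.7 − 9.7 = -3
d=6: R̂ = -2.3 + 3·6 = 15.7; e = 13.7 − 15.7 = -2
d=7: R̂ = -2.3 + 3·7 = 18.7; e = 19.7 − 18.7 = 1
d=8: R̂ = -2.3 + 3·8 = 21.7; e = 24.7 − 21.7 = 3
d=9: R̂ = -2.3 + 3·9 = 24.7; e = 23.7 − 24.7 = -1
SSE = 4 + 9 + 4 + 1 + 9 + 1 = 28

SSE = 28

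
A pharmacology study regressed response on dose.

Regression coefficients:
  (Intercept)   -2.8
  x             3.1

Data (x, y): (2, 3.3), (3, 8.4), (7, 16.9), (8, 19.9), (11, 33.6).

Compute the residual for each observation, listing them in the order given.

x=2: ŷ = -2.8 + 3.1·2 = 3.4; e = 3.3 − 3.4 = -0.1
x=3: ŷ = -2.8 + 3.1·3 = 6.5; e = 8.4 − 6.5 = 1.9
x=7: ŷ = -2.8 + 3.1·7 = 18.9; e = 16.9 − 18.9 = -2
x=8: ŷ = -2.8 + 3.1·8 = 22; e = 19.9 − 22 = -2.1
x=11: ŷ = -2.8 + 3.1·11 = 31.3; e = 33.6 − 31.3 = 2.3

-0.1, 1.9, -2, -2.1, 2.3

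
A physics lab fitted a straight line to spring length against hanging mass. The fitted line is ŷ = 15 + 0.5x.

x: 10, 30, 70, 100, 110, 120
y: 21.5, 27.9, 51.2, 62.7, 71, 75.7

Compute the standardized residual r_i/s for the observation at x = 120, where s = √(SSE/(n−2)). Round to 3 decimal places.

x=10: ŷ = 15 + 0.5·10 = 20; r = 21.5 − 20 = 1.5
x=30: ŷ = 15 + 0.5·30 = 30; r = 27.9 − 30 = -2.1
x=70: ŷ = 15 + 0.5·70 = 50; r = 51.2 − 50 = 1.2
x=100: ŷ = 15 + 0.5·100 = 65; r = 62.7 − 65 = -2.3
x=110: ŷ = 15 + 0.5·110 = 70; r = 71 − 70 = 1
x=120: ŷ = 15 + 0.5·120 = 75; r = 75.7 − 75 = 0.7
SSE = 2.25 + 4.41 + 1.44 + 5.29 + 1 + 0.49 = 14.88
s = √(14.88/4) = 1.92873
r/s = 0.7 / 1.92873 = 0.363

0.363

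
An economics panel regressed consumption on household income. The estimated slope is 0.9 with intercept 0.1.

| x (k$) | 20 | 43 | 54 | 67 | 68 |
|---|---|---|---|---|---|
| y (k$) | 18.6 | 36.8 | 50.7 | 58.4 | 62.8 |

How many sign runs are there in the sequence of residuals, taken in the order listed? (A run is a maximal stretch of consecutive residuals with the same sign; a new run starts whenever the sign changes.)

5 runs

x=20: ŷ = 0.1 + 0.9·20 = 18.1; r = 18.6 − 18.1 = 0.5
x=43: ŷ = 0.1 + 0.9·43 = 38.8; r = 36.8 − 38.8 = -2
x=54: ŷ = 0.1 + 0.9·54 = 48.7; r = 50.7 − 48.7 = 2
x=67: ŷ = 0.1 + 0.9·67 = 60.4; r = 58.4 − 60.4 = -2
x=68: ŷ = 0.1 + 0.9·68 = 61.3; r = 62.8 − 61.3 = 1.5
Signs: + − + − +
Runs: +×1, −×1, +×1, −×1, +×1 → 5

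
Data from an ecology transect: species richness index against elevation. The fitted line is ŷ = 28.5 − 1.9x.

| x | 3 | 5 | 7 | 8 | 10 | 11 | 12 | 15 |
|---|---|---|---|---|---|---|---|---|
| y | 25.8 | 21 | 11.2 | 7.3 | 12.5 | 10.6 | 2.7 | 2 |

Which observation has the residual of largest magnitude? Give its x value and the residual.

x = 8, r = -6

x=3: ŷ = 28.5 − 1.9·3 = 22.8; r = 25.8 − 22.8 = 3
x=5: ŷ = 28.5 − 1.9·5 = 19; r = 21 − 19 = 2
x=7: ŷ = 28.5 − 1.9·7 = 15.2; r = 11.2 − 15.2 = -4
x=8: ŷ = 28.5 − 1.9·8 = 13.3; r = 7.3 − 13.3 = -6
x=10: ŷ = 28.5 − 1.9·10 = 9.5; r = 12.5 − 9.5 = 3
x=11: ŷ = 28.5 − 1.9·11 = 7.6; r = 10.6 − 7.6 = 3
x=12: ŷ = 28.5 − 1.9·12 = 5.7; r = 2.7 − 5.7 = -3
x=15: ŷ = 28.5 − 1.9·15 = 0; r = 2 − 0 = 2
Largest |r| is 6 at x = 8, residual -6.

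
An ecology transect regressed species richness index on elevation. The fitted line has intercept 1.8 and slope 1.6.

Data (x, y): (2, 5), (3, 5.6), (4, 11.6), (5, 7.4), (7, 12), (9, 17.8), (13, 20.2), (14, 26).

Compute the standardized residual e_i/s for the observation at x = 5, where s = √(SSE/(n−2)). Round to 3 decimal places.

x=2: ŷ = 1.8 + 1.6·2 = 5; e = 5 − 5 = 0
x=3: ŷ = 1.8 + 1.6·3 = 6.6; e = 5.6 − 6.6 = -1
x=4: ŷ = 1.8 + 1.6·4 = 8.2; e = 11.6 − 8.2 = 3.4
x=5: ŷ = 1.8 + 1.6·5 = 9.8; e = 7.4 − 9.8 = -2.4
x=7: ŷ = 1.8 + 1.6·7 = 13; e = 12 − 13 = -1
x=9: ŷ = 1.8 + 1.6·9 = 16.2; e = 17.8 − 16.2 = 1.6
x=13: ŷ = 1.8 + 1.6·13 = 22.6; e = 20.2 − 22.6 = -2.4
x=14: ŷ = 1.8 + 1.6·14 = 24.2; e = 26 − 24.2 = 1.8
SSE = 0 + 1 + 11.56 + 5.76 + 1 + 2.56 + 5.76 + 3.24 = 30.88
s = √(30.88/6) = 2.26863
e/s = -2.4 / 2.26863 = -1.058

-1.058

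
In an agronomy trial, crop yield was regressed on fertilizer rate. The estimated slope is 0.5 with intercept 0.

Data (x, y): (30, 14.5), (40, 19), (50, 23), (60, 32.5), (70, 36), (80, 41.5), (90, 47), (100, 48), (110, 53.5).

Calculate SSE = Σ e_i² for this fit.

SSE = 25

x=30: ŷ = 0.5·30 = 15; e = 14.5 − 15 = -0.5
x=40: ŷ = 0.5·40 = 20; e = 19 − 20 = -1
x=50: ŷ = 0.5·50 = 25; e = 23 − 25 = -2
x=60: ŷ = 0.5·60 = 30; e = 32.5 − 30 = 2.5
x=70: ŷ = 0.5·70 = 35; e = 36 − 35 = 1
x=80: ŷ = 0.5·80 = 40; e = 41.5 − 40 = 1.5
x=90: ŷ = 0.5·90 = 45; e = 47 − 45 = 2
x=100: ŷ = 0.5·100 = 50; e = 48 − 50 = -2
x=110: ŷ = 0.5·110 = 55; e = 53.5 − 55 = -1.5
SSE = 0.25 + 1 + 4 + 6.25 + 1 + 2.25 + 4 + 4 + 2.25 = 25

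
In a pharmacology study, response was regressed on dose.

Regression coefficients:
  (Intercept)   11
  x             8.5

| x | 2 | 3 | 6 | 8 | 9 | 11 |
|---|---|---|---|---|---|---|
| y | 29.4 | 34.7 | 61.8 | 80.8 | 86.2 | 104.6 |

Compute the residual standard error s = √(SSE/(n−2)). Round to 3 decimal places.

x=2: ŷ = 11 + 8.5·2 = 28; e = 29.4 − 28 = 1.4
x=3: ŷ = 11 + 8.5·3 = 36.5; e = 34.7 − 36.5 = -1.8
x=6: ŷ = 11 + 8.5·6 = 62; e = 61.8 − 62 = -0.2
x=8: ŷ = 11 + 8.5·8 = 79; e = 80.8 − 79 = 1.8
x=9: ŷ = 11 + 8.5·9 = 87.5; e = 86.2 − 87.5 = -1.3
x=11: ŷ = 11 + 8.5·11 = 104.5; e = 104.6 − 104.5 = 0.1
SSE = 1.96 + 3.24 + 0.04 + 3.24 + 1.69 + 0.01 = 10.18
s = √(10.18/4) = √2.545 ≈ 1.595

s = 1.595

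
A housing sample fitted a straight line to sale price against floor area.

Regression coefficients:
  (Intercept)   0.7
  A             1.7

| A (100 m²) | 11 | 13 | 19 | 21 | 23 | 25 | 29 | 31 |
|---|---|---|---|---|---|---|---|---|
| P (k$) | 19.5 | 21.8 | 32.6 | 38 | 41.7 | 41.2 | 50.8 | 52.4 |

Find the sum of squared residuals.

A=11: P̂ = 0.7 + 1.7·11 = 19.4; e = 19.5 − 19.4 = 0.1
A=13: P̂ = 0.7 + 1.7·13 = 22.8; e = 21.8 − 22.8 = -1
A=19: P̂ = 0.7 + 1.7·19 = 33; e = 32.6 − 33 = -0.4
A=21: P̂ = 0.7 + 1.7·21 = 36.4; e = 38 − 36.4 = 1.6
A=23: P̂ = 0.7 + 1.7·23 = 39.8; e = 41.7 − 39.8 = 1.9
A=25: P̂ = 0.7 + 1.7·25 = 43.2; e = 41.2 − 43.2 = -2
A=29: P̂ = 0.7 + 1.7·29 = 50; e = 50.8 − 50 = 0.8
A=31: P̂ = 0.7 + 1.7·31 = 53.4; e = 52.4 − 53.4 = -1
SSE = 0.01 + 1 + 0.16 + 2.56 + 3.61 + 4 + 0.64 + 1 = 12.98

SSE = 12.98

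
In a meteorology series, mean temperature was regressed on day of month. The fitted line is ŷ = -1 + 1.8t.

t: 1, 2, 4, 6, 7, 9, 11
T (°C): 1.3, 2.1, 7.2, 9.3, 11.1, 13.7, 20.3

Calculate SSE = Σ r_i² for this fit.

t=1: ŷ = -1 + 1.8·1 = 0.8; r = 1.3 − 0.8 = 0.5
t=2: ŷ = -1 + 1.8·2 = 2.6; r = 2.1 − 2.6 = -0.5
t=4: ŷ = -1 + 1.8·4 = 6.2; r = 7.2 − 6.2 = 1
t=6: ŷ = -1 + 1.8·6 = 9.8; r = 9.3 − 9.8 = -0.5
t=7: ŷ = -1 + 1.8·7 = 11.6; r = 11.1 − 11.6 = -0.5
t=9: ŷ = -1 + 1.8·9 = 15.2; r = 13.7 − 15.2 = -1.5
t=11: ŷ = -1 + 1.8·11 = 18.8; r = 20.3 − 18.8 = 1.5
SSE = 0.25 + 0.25 + 1 + 0.25 + 0.25 + 2.25 + 2.25 = 6.5

SSE = 6.5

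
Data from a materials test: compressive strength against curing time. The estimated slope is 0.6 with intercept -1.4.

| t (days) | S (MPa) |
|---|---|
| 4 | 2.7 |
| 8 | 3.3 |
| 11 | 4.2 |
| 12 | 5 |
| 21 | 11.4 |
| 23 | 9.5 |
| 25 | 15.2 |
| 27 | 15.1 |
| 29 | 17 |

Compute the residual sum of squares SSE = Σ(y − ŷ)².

SSE = 16.64

t=4: ŷ = -1.4 + 0.6·4 = 1; r = 2.7 − 1 = 1.7
t=8: ŷ = -1.4 + 0.6·8 = 3.4; r = 3.3 − 3.4 = -0.1
t=11: ŷ = -1.4 + 0.6·11 = 5.2; r = 4.2 − 5.2 = -1
t=12: ŷ = -1.4 + 0.6·12 = 5.8; r = 5 − 5.8 = -0.8
t=21: ŷ = -1.4 + 0.6·21 = 11.2; r = 11.4 − 11.2 = 0.2
t=23: ŷ = -1.4 + 0.6·23 = 12.4; r = 9.5 − 12.4 = -2.9
t=25: ŷ = -1.4 + 0.6·25 = 13.6; r = 15.2 − 13.6 = 1.6
t=27: ŷ = -1.4 + 0.6·27 = 14.8; r = 15.1 − 14.8 = 0.3
t=29: ŷ = -1.4 + 0.6·29 = 16; r = 17 − 16 = 1
SSE = 2.89 + 0.01 + 1 + 0.64 + 0.04 + 8.41 + 2.56 + 0.09 + 1 = 16.64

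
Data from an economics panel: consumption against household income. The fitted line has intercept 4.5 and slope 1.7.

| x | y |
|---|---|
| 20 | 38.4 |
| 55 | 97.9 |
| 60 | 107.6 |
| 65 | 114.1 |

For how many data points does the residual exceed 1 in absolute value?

x=20: ŷ = 4.5 + 1.7·20 = 38.5; r = 38.4 − 38.5 = -0.1
x=55: ŷ = 4.5 + 1.7·55 = 98; r = 97.9 − 98 = -0.1
x=60: ŷ = 4.5 + 1.7·60 = 106.5; r = 107.6 − 106.5 = 1.1
x=65: ŷ = 4.5 + 1.7·65 = 115; r = 114.1 − 115 = -0.9
|r| > 1: x=60 (|r|=1.1) → 1

1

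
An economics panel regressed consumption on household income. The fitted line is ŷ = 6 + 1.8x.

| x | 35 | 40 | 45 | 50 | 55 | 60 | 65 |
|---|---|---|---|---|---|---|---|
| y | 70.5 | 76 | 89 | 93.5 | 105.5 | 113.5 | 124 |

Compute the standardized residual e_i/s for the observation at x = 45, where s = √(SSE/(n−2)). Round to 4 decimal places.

x=35: ŷ = 6 + 1.8·35 = 69; e = 70.5 − 69 = 1.5
x=40: ŷ = 6 + 1.8·40 = 78; e = 76 − 78 = -2
x=45: ŷ = 6 + 1.8·45 = 87; e = 89 − 87 = 2
x=50: ŷ = 6 + 1.8·50 = 96; e = 93.5 − 96 = -2.5
x=55: ŷ = 6 + 1.8·55 = 105; e = 105.5 − 105 = 0.5
x=60: ŷ = 6 + 1.8·60 = 114; e = 113.5 − 114 = -0.5
x=65: ŷ = 6 + 1.8·65 = 123; e = 124 − 123 = 1
SSE = 2.25 + 4 + 4 + 6.25 + 0.25 + 0.25 + 1 = 18
s = √(18/5) = 1.89737
e/s = 2 / 1.89737 = 1.0541

1.0541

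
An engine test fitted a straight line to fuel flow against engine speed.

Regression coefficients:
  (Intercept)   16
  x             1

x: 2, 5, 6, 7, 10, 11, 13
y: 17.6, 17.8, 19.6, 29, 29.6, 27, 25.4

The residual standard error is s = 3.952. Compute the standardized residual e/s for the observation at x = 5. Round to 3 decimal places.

-0.810

ŷ = 16 + 5 = 21
e = 17.8 − 21 = -3.2
e/s = -3.2 / 3.952 = -0.810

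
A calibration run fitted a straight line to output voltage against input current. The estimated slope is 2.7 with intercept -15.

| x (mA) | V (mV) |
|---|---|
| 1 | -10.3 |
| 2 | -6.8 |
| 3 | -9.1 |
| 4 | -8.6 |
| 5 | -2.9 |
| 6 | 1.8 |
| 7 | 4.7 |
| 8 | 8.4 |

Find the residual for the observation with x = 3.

r = -2.2

ŷ = -15 + 2.7·3 = -6.9
r = -9.1 − (-6.9) = -2.2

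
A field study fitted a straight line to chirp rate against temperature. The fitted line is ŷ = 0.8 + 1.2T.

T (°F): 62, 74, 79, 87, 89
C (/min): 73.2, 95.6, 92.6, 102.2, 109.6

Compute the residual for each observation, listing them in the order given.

T=62: ŷ = 0.8 + 1.2·62 = 75.2; e = 73.2 − 75.2 = -2
T=74: ŷ = 0.8 + 1.2·74 = 89.6; e = 95.6 − 89.6 = 6
T=79: ŷ = 0.8 + 1.2·79 = 95.6; e = 92.6 − 95.6 = -3
T=87: ŷ = 0.8 + 1.2·87 = 105.2; e = 102.2 − 105.2 = -3
T=89: ŷ = 0.8 + 1.2·89 = 107.6; e = 109.6 − 107.6 = 2

-2, 6, -3, -3, 2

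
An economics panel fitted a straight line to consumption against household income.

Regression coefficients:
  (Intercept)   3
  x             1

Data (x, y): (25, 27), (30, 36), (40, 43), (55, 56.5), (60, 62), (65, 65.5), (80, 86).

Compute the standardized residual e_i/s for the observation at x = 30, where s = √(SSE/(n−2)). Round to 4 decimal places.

1.2566

x=25: ŷ = 3 + 25 = 28; e = 27 − 28 = -1
x=30: ŷ = 3 + 30 = 33; e = 36 − 33 = 3
x=40: ŷ = 3 + 40 = 43; e = 43 − 43 = 0
x=55: ŷ = 3 + 55 = 58; e = 56.5 − 58 = -1.5
x=60: ŷ = 3 + 60 = 63; e = 62 − 63 = -1
x=65: ŷ = 3 + 65 = 68; e = 65.5 − 68 = -2.5
x=80: ŷ = 3 + 80 = 83; e = 86 − 83 = 3
SSE = 1 + 9 + 0 + 2.25 + 1 + 6.25 + 9 = 28.5
s = √(28.5/5) = 2.38747
e/s = 3 / 2.38747 = 1.2566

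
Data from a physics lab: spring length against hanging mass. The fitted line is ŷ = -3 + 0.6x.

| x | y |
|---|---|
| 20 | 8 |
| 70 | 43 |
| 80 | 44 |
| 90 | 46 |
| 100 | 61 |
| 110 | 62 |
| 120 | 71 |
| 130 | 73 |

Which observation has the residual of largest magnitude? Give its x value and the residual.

x=20: ŷ = -3 + 0.6·20 = 9; r = 8 − 9 = -1
x=70: ŷ = -3 + 0.6·70 = 39; r = 43 − 39 = 4
x=80: ŷ = -3 + 0.6·80 = 45; r = 44 − 45 = -1
x=90: ŷ = -3 + 0.6·90 = 51; r = 46 − 51 = -5
x=100: ŷ = -3 + 0.6·100 = 57; r = 61 − 57 = 4
x=110: ŷ = -3 + 0.6·110 = 63; r = 62 − 63 = -1
x=120: ŷ = -3 + 0.6·120 = 69; r = 71 − 69 = 2
x=130: ŷ = -3 + 0.6·130 = 75; r = 73 − 75 = -2
Largest |r| is 5 at x = 90, residual -5.

x = 90, r = -5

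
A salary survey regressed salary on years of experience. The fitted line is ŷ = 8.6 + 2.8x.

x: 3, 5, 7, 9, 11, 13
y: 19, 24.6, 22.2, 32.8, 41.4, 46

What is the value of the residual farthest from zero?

e = -6

x=3: ŷ = 8.6 + 2.8·3 = 17; e = 19 − 17 = 2
x=5: ŷ = 8.6 + 2.8·5 = 22.6; e = 24.6 − 22.6 = 2
x=7: ŷ = 8.6 + 2.8·7 = 28.2; e = 22.2 − 28.2 = -6
x=9: ŷ = 8.6 + 2.8·9 = 33.8; e = 32.8 − 33.8 = -1
x=11: ŷ = 8.6 + 2.8·11 = 39.4; e = 41.4 − 39.4 = 2
x=13: ŷ = 8.6 + 2.8·13 = 45; e = 46 − 45 = 1
Largest |e| is 6 at x = 7, residual -6.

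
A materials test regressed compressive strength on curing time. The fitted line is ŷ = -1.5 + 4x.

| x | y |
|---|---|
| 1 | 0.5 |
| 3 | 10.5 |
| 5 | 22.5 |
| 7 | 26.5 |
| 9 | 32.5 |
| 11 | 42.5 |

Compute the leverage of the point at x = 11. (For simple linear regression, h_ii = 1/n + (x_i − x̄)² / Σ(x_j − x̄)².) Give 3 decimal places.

x̄ = (1 + 3 + 5 + 7 + 9 + 11)/6 = 6
Σ(x − x̄)² = 25 + 9 + 1 + 1 + 9 + 25 = 70
h = 1/6 + (5)²/70 = 0.166667 + 0.357143 = 0.524

h = 0.524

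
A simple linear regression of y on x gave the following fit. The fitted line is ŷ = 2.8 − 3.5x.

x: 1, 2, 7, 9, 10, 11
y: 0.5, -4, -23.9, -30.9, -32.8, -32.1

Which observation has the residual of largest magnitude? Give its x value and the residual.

x = 11, e = 3.6

x=1: ŷ = 2.8 − 3.5·1 = -0.7; e = 0.5 − (-0.7) = 1.2
x=2: ŷ = 2.8 − 3.5·2 = -4.2; e = -4 − (-4.2) = 0.2
x=7: ŷ = 2.8 − 3.5·7 = -21.7; e = -23.9 − (-21.7) = -2.2
x=9: ŷ = 2.8 − 3.5·9 = -28.7; e = -30.9 − (-28.7) = -2.2
x=10: ŷ = 2.8 − 3.5·10 = -32.2; e = -32.8 − (-32.2) = -0.6
x=11: ŷ = 2.8 − 3.5·11 = -35.7; e = -32.1 − (-35.7) = 3.6
Largest |e| is 3.6 at x = 11, residual 3.6.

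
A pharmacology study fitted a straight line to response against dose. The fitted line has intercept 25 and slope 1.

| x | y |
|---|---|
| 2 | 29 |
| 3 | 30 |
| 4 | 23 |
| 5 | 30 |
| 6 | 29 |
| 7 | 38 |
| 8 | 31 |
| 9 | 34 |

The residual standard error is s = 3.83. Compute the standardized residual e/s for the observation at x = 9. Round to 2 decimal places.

0.00

ŷ = 25 + 9 = 34
e = 34 − 34 = 0
e/s = 0 / 3.83 = 0.00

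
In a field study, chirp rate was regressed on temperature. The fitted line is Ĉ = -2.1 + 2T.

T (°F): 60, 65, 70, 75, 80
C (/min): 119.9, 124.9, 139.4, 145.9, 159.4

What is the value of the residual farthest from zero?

e = -3

T=60: Ĉ = -2.1 + 2·60 = 117.9; e = 119.9 − 117.9 = 2
T=65: Ĉ = -2.1 + 2·65 = 127.9; e = 124.9 − 127.9 = -3
T=70: Ĉ = -2.1 + 2·70 = 137.9; e = 139.4 − 137.9 = 1.5
T=75: Ĉ = -2.1 + 2·75 = 147.9; e = 145.9 − 147.9 = -2
T=80: Ĉ = -2.1 + 2·80 = 157.9; e = 159.4 − 157.9 = 1.5
Largest |e| is 3 at T = 65, residual -3.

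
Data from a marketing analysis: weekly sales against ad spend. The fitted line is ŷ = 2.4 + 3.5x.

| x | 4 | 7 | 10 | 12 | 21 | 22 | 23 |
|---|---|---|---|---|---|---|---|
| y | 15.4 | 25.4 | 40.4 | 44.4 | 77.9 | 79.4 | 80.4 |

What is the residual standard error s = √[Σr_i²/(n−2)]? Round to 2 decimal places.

x=4: ŷ = 2.4 + 3.5·4 = 16.4; r = 15.4 − 16.4 = -1
x=7: ŷ = 2.4 + 3.5·7 = 26.9; r = 25.4 − 26.9 = -1.5
x=10: ŷ = 2.4 + 3.5·10 = 37.4; r = 40.4 − 37.4 = 3
x=12: ŷ = 2.4 + 3.5·12 = 44.4; r = 44.4 − 44.4 = 0
x=21: ŷ = 2.4 + 3.5·21 = 75.9; r = 77.9 − 75.9 = 2
x=22: ŷ = 2.4 + 3.5·22 = 79.4; r = 79.4 − 79.4 = 0
x=23: ŷ = 2.4 + 3.5·23 = 82.9; r = 80.4 − 82.9 = -2.5
SSE = 1 + 2.25 + 9 + 0 + 4 + 0 + 6.25 = 22.5
s = √(22.5/5) = √4.5 ≈ 2.12

s = 2.12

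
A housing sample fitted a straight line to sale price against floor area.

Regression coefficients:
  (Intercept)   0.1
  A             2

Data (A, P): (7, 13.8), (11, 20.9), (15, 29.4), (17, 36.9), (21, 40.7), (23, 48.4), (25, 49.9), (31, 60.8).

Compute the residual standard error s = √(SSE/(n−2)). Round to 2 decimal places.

s = 1.77

A=7: ŷ = 0.1 + 2·7 = 14.1; r = 13.8 − 14.1 = -0.3
A=11: ŷ = 0.1 + 2·11 = 22.1; r = 20.9 − 22.1 = -1.2
A=15: ŷ = 0.1 + 2·15 = 30.1; r = 29.4 − 30.1 = -0.7
A=17: ŷ = 0.1 + 2·17 = 34.1; r = 36.9 − 34.1 = 2.8
A=21: ŷ = 0.1 + 2·21 = 42.1; r = 40.7 − 42.1 = -1.4
A=23: ŷ = 0.1 + 2·23 = 46.1; r = 48.4 − 46.1 = 2.3
A=25: ŷ = 0.1 + 2·25 = 50.1; r = 49.9 − 50.1 = -0.2
A=31: ŷ = 0.1 + 2·31 = 62.1; r = 60.8 − 62.1 = -1.3
SSE = 0.09 + 1.44 + 0.49 + 7.84 + 1.96 + 5.29 + 0.04 + 1.69 = 18.84
s = √(18.84/6) = √3.14 ≈ 1.77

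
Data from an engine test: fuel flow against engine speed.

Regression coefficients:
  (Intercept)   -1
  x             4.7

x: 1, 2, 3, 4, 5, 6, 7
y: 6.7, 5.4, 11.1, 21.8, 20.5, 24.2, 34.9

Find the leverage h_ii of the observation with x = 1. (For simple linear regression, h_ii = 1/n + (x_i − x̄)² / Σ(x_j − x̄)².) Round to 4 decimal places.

x̄ = (1 + 2 + 3 + 4 + 5 + 6 + 7)/7 = 4
Σ(x − x̄)² = 9 + 4 + 1 + 0 + 1 + 4 + 9 = 28
h = 1/7 + (-3)²/28 = 0.142857 + 0.321429 = 0.4643

h = 0.4643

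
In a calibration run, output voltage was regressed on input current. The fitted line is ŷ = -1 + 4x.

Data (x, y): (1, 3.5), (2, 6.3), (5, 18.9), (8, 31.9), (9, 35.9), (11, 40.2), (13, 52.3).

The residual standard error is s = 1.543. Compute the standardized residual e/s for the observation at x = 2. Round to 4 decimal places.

-0.4537

ŷ = -1 + 4·2 = 7
e = 6.3 − 7 = -0.7
e/s = -0.7 / 1.543 = -0.4537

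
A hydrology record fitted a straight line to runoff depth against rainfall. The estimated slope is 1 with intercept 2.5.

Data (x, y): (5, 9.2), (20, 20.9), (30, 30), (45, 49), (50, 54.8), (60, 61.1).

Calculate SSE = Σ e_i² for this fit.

x=5: ŷ = 2.5 + 5 = 7.5; e = 9.2 − 7.5 = 1.7
x=20: ŷ = 2.5 + 20 = 22.5; e = 20.9 − 22.5 = -1.6
x=30: ŷ = 2.5 + 30 = 32.5; e = 30 − 32.5 = -2.5
x=45: ŷ = 2.5 + 45 = 47.5; e = 49 − 47.5 = 1.5
x=50: ŷ = 2.5 + 50 = 52.5; e = 54.8 − 52.5 = 2.3
x=60: ŷ = 2.5 + 60 = 62.5; e = 61.1 − 62.5 = -1.4
SSE = 2.89 + 2.56 + 6.25 + 2.25 + 5.29 + 1.96 = 21.2

SSE = 21.2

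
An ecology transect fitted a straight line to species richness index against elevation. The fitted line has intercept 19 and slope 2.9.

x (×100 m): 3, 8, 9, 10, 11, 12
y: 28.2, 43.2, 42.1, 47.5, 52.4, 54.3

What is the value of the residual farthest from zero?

r = -3

x=3: ŷ = 19 + 2.9·3 = 27.7; r = 28.2 − 27.7 = 0.5
x=8: ŷ = 19 + 2.9·8 = 42.2; r = 43.2 − 42.2 = 1
x=9: ŷ = 19 + 2.9·9 = 45.1; r = 42.1 − 45.1 = -3
x=10: ŷ = 19 + 2.9·10 = 48; r = 47.5 − 48 = -0.5
x=11: ŷ = 19 + 2.9·11 = 50.9; r = 52.4 − 50.9 = 1.5
x=12: ŷ = 19 + 2.9·12 = 53.8; r = 54.3 − 53.8 = 0.5
Largest |r| is 3 at x = 9, residual -3.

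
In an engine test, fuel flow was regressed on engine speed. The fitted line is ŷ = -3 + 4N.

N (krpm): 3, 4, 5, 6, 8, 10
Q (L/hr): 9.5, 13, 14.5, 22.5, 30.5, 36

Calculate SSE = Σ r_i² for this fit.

N=3: ŷ = -3 + 4·3 = 9; r = 9.5 − 9 = 0.5
N=4: ŷ = -3 + 4·4 = 13; r = 13 − 13 = 0
N=5: ŷ = -3 + 4·5 = 17; r = 14.5 − 17 = -2.5
N=6: ŷ = -3 + 4·6 = 21; r = 22.5 − 21 = 1.5
N=8: ŷ = -3 + 4·8 = 29; r = 30.5 − 29 = 1.5
N=10: ŷ = -3 + 4·10 = 37; r = 36 − 37 = -1
SSE = 0.25 + 0 + 6.25 + 2.25 + 2.25 + 1 = 12

SSE = 12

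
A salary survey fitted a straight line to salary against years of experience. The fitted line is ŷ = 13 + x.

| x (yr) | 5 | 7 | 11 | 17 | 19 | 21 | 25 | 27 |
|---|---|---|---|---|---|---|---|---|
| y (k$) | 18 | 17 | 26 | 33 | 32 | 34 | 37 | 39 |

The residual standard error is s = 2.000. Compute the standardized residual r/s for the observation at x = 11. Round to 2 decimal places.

1.00

ŷ = 13 + 11 = 24
r = 26 − 24 = 2
r/s = 2 / 2.000 = 1.00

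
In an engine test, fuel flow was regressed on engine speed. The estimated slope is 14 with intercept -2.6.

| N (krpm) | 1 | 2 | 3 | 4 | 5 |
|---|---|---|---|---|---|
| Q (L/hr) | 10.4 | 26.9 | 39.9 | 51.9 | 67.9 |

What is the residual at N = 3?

Q̂ = -2.6 + 14·3 = 39.4
e = 39.9 − 39.4 = 0.5

e = 0.5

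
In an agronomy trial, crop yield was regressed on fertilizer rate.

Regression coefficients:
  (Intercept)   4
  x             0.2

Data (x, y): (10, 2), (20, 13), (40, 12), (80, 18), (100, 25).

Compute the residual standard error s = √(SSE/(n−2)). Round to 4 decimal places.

x=10: ŷ = 4 + 0.2·10 = 6; r = 2 − 6 = -4
x=20: ŷ = 4 + 0.2·20 = 8; r = 13 − 8 = 5
x=40: ŷ = 4 + 0.2·40 = 12; r = 12 − 12 = 0
x=80: ŷ = 4 + 0.2·80 = 20; r = 18 − 20 = -2
x=100: ŷ = 4 + 0.2·100 = 24; r = 25 − 24 = 1
SSE = 16 + 25 + 0 + 4 + 1 = 46
s = √(46/3) = √15.3333 ≈ 3.9158

s = 3.9158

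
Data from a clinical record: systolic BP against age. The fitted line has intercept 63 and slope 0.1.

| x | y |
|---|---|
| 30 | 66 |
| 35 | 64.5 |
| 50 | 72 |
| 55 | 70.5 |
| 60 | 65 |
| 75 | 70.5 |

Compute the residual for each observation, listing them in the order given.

0, -2, 4, 2, -4, 0

x=30: ŷ = 63 + 0.1·30 = 66; r = 66 − 66 = 0
x=35: ŷ = 63 + 0.1·35 = 66.5; r = 64.5 − 66.5 = -2
x=50: ŷ = 63 + 0.1·50 = 68; r = 72 − 68 = 4
x=55: ŷ = 63 + 0.1·55 = 68.5; r = 70.5 − 68.5 = 2
x=60: ŷ = 63 + 0.1·60 = 69; r = 65 − 69 = -4
x=75: ŷ = 63 + 0.1·75 = 70.5; r = 70.5 − 70.5 = 0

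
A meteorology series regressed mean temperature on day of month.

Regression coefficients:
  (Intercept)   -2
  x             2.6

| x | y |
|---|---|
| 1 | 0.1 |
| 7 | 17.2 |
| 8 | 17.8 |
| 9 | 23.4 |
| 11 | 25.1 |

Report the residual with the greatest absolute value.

x=1: ŷ = -2 + 2.6·1 = 0.6; r = 0.1 − 0.6 = -0.5
x=7: ŷ = -2 + 2.6·7 = 16.2; r = 17.2 − 16.2 = 1
x=8: ŷ = -2 + 2.6·8 = 18.8; r = 17.8 − 18.8 = -1
x=9: ŷ = -2 + 2.6·9 = 21.4; r = 23.4 − 21.4 = 2
x=11: ŷ = -2 + 2.6·11 = 26.6; r = 25.1 − 26.6 = -1.5
Largest |r| is 2 at x = 9, residual 2.

r = 2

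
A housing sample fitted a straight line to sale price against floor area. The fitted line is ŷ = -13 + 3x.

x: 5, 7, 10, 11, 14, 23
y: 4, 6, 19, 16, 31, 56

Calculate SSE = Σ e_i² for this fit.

x=5: ŷ = -13 + 3·5 = 2; e = 4 − 2 = 2
x=7: ŷ = -13 + 3·7 = 8; e = 6 − 8 = -2
x=10: ŷ = -13 + 3·10 = 17; e = 19 − 17 = 2
x=11: ŷ = -13 + 3·11 = 20; e = 16 − 20 = -4
x=14: ŷ = -13 + 3·14 = 29; e = 31 − 29 = 2
x=23: ŷ = -13 + 3·23 = 56; e = 56 − 56 = 0
SSE = 4 + 4 + 4 + 16 + 4 + 0 = 32

SSE = 32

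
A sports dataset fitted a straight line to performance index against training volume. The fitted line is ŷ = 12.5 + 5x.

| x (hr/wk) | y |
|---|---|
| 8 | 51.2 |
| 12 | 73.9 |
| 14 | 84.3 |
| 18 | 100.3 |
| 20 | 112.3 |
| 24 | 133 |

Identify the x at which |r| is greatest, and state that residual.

x=8: ŷ = 12.5 + 5·8 = 52.5; r = 51.2 − 52.5 = -1.3
x=12: ŷ = 12.5 + 5·12 = 72.5; r = 73.9 − 72.5 = 1.4
x=14: ŷ = 12.5 + 5·14 = 82.5; r = 84.3 − 82.5 = 1.8
x=18: ŷ = 12.5 + 5·18 = 102.5; r = 100.3 − 102.5 = -2.2
x=20: ŷ = 12.5 + 5·20 = 112.5; r = 112.3 − 112.5 = -0.2
x=24: ŷ = 12.5 + 5·24 = 132.5; r = 133 − 132.5 = 0.5
Largest |r| is 2.2 at x = 18, residual -2.2.

x = 18, r = -2.2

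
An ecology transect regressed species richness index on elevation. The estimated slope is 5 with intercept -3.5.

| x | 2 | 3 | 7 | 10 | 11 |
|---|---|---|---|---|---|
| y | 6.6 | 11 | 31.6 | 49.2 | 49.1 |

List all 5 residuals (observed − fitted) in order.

x=2: ŷ = -3.5 + 5·2 = 6.5; e = 6.6 − 6.5 = 0.1
x=3: ŷ = -3.5 + 5·3 = 11.5; e = 11 − 11.5 = -0.5
x=7: ŷ = -3.5 + 5·7 = 31.5; e = 31.6 − 31.5 = 0.1
x=10: ŷ = -3.5 + 5·10 = 46.5; e = 49.2 − 46.5 = 2.7
x=11: ŷ = -3.5 + 5·11 = 51.5; e = 49.1 − 51.5 = -2.4

0.1, -0.5, 0.1, 2.7, -2.4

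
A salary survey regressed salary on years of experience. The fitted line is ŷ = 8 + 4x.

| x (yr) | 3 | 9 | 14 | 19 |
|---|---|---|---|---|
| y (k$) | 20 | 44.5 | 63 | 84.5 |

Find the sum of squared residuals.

SSE = 1.5

x=3: ŷ = 8 + 4·3 = 20; r = 20 − 20 = 0
x=9: ŷ = 8 + 4·9 = 44; r = 44.5 − 44 = 0.5
x=14: ŷ = 8 + 4·14 = 64; r = 63 − 64 = -1
x=19: ŷ = 8 + 4·19 = 84; r = 84.5 − 84 = 0.5
SSE = 0 + 0.25 + 1 + 0.25 = 1.5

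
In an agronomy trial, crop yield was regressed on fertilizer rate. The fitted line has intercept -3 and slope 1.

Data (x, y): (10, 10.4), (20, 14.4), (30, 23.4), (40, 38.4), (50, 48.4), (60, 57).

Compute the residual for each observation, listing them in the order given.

3.4, -2.6, -3.6, 1.4, 1.4, 0

x=10: ŷ = -3 + 10 = 7; r = 10.4 − 7 = 3.4
x=20: ŷ = -3 + 20 = 17; r = 14.4 − 17 = -2.6
x=30: ŷ = -3 + 30 = 27; r = 23.4 − 27 = -3.6
x=40: ŷ = -3 + 40 = 37; r = 38.4 − 37 = 1.4
x=50: ŷ = -3 + 50 = 47; r = 48.4 − 47 = 1.4
x=60: ŷ = -3 + 60 = 57; r = 57 − 57 = 0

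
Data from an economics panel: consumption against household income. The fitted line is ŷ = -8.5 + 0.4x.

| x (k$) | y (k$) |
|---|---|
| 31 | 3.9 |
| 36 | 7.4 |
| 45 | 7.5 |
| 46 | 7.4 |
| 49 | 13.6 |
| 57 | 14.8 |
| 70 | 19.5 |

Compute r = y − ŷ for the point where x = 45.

r = -2

ŷ = -8.5 + 0.4·45 = 9.5
r = 7.5 − 9.5 = -2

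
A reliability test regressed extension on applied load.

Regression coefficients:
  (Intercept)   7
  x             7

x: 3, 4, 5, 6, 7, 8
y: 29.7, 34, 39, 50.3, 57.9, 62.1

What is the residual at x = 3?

r = 1.7

ŷ = 7 + 7·3 = 28
r = 29.7 − 28 = 1.7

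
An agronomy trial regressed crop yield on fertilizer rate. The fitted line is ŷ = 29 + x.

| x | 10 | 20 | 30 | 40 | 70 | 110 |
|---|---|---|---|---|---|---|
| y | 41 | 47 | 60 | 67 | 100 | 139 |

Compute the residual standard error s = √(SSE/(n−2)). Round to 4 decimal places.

x=10: ŷ = 29 + 10 = 39; e = 41 − 39 = 2
x=20: ŷ = 29 + 20 = 49; e = 47 − 49 = -2
x=30: ŷ = 29 + 30 = 59; e = 60 − 59 = 1
x=40: ŷ = 29 + 40 = 69; e = 67 − 69 = -2
x=70: ŷ = 29 + 70 = 99; e = 100 − 99 = 1
x=110: ŷ = 29 + 110 = 139; e = 139 − 139 = 0
SSE = 4 + 4 + 1 + 4 + 1 + 0 = 14
s = √(14/4) = √3.5 ≈ 1.8708

s = 1.8708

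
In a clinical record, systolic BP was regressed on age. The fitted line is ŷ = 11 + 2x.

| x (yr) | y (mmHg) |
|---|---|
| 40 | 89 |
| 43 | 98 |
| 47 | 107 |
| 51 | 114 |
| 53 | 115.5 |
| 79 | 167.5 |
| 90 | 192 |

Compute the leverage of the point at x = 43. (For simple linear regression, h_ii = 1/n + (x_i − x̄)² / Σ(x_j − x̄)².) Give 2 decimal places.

h = 0.24

x̄ = (40 + 43 + 47 + 51 + 53 + 79 + 90)/7 = 57.5714
Σ(x − x̄)² = 308.755 + 212.327 + 111.755 + 43.1837 + 20.898 + 459.184 + 1051.61 = 2207.71
h = 1/7 + (-14.5714)²/2207.71 = 0.142857 + 0.0961748 = 0.24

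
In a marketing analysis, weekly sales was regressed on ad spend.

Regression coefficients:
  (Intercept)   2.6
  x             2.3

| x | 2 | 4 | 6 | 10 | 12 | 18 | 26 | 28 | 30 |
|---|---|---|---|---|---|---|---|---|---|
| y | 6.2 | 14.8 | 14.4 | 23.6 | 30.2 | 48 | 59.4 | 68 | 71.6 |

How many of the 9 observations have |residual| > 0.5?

x=2: ŷ = 2.6 + 2.3·2 = 7.2; r = 6.2 − 7.2 = -1
x=4: ŷ = 2.6 + 2.3·4 = 11.8; r = 14.8 − 11.8 = 3
x=6: ŷ = 2.6 + 2.3·6 = 16.4; r = 14.4 − 16.4 = -2
x=10: ŷ = 2.6 + 2.3·10 = 25.6; r = 23.6 − 25.6 = -2
x=12: ŷ = 2.6 + 2.3·12 = 30.2; r = 30.2 − 30.2 = 0
x=18: ŷ = 2.6 + 2.3·18 = 44; r = 48 − 44 = 4
x=26: ŷ = 2.6 + 2.3·26 = 62.4; r = 59.4 − 62.4 = -3
x=28: ŷ = 2.6 + 2.3·28 = 67; r = 68 − 67 = 1
x=30: ŷ = 2.6 + 2.3·30 = 71.6; r = 71.6 − 71.6 = 0
|r| > 0.5: x=2 (|r|=1), x=4 (|r|=3), x=6 (|r|=2), x=10 (|r|=2), x=18 (|r|=4), x=26 (|r|=3), x=28 (|r|=1) → 7

7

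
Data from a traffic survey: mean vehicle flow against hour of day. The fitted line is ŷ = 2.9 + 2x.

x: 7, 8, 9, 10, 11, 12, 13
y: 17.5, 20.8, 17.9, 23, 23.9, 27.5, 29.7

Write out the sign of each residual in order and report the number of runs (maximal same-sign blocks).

x=7: ŷ = 2.9 + 2·7 = 16.9; e = 17.5 − 16.9 = 0.6
x=8: ŷ = 2.9 + 2·8 = 18.9; e = 20.8 − 18.9 = 1.9
x=9: ŷ = 2.9 + 2·9 = 20.9; e = 17.9 − 20.9 = -3
x=10: ŷ = 2.9 + 2·10 = 22.9; e = 23 − 22.9 = 0.1
x=11: ŷ = 2.9 + 2·11 = 24.9; e = 23.9 − 24.9 = -1
x=12: ŷ = 2.9 + 2·12 = 26.9; e = 27.5 − 26.9 = 0.6
x=13: ŷ = 2.9 + 2·13 = 28.9; e = 29.7 − 28.9 = 0.8
Signs: + + − + − + +
Runs: +×2, −×1, +×1, −×1, +×2 → 5

5 runs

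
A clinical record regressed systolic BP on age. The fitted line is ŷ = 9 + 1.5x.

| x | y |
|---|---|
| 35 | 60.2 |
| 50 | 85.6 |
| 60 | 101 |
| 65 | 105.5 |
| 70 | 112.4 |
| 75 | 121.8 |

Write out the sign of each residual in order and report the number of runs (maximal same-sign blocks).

x=35: ŷ = 9 + 1.5·35 = 61.5; r = 60.2 − 61.5 = -1.3
x=50: ŷ = 9 + 1.5·50 = 84; r = 85.6 − 84 = 1.6
x=60: ŷ = 9 + 1.5·60 = 99; r = 101 − 99 = 2
x=65: ŷ = 9 + 1.5·65 = 106.5; r = 105.5 − 106.5 = -1
x=70: ŷ = 9 + 1.5·70 = 114; r = 112.4 − 114 = -1.6
x=75: ŷ = 9 + 1.5·75 = 121.5; r = 121.8 − 121.5 = 0.3
Signs: − + + − − +
Runs: −×1, +×2, −×2, +×1 → 4

4 runs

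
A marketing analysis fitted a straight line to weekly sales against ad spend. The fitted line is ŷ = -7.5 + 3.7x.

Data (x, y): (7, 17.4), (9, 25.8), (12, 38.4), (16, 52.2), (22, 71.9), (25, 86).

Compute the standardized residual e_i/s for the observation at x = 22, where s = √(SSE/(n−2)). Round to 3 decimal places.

-1.372

x=7: ŷ = -7.5 + 3.7·7 = 18.4; e = 17.4 − 18.4 = -1
x=9: ŷ = -7.5 + 3.7·9 = 25.8; e = 25.8 − 25.8 = 0
x=12: ŷ = -7.5 + 3.7·12 = 36.9; e = 38.4 − 36.9 = 1.5
x=16: ŷ = -7.5 + 3.7·16 = 51.7; e = 52.2 − 51.7 = 0.5
x=22: ŷ = -7.5 + 3.7·22 = 73.9; e = 71.9 − 73.9 = -2
x=25: ŷ = -7.5 + 3.7·25 = 85; e = 86 − 85 = 1
SSE = 1 + 0 + 2.25 + 0.25 + 4 + 1 = 8.5
s = √(8.5/4) = 1.45774
e/s = -2 / 1.45774 = -1.372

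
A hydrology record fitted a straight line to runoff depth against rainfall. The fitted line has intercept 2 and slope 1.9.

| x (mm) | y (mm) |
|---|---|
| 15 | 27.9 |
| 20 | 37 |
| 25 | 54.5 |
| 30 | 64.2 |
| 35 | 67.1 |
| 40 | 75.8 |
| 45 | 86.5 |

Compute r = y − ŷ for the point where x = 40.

r = -2.2

ŷ = 2 + 1.9·40 = 78
r = 75.8 − 78 = -2.2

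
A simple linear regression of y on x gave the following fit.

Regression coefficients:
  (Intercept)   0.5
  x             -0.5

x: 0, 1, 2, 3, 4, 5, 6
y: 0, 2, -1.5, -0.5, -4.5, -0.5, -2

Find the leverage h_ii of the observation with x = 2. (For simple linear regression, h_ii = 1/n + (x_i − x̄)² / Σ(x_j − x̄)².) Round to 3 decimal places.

x̄ = (0 + 1 + 2 + 3 + 4 + 5 + 6)/7 = 3
Σ(x − x̄)² = 9 + 4 + 1 + 0 + 1 + 4 + 9 = 28
h = 1/7 + (-1)²/28 = 0.142857 + 0.0357143 = 0.179

h = 0.179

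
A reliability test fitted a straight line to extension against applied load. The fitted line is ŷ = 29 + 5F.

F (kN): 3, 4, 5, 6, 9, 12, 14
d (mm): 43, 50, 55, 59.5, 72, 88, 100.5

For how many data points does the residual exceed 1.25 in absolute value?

2

F=3: ŷ = 29 + 5·3 = 44; r = 43 − 44 = -1
F=4: ŷ = 29 + 5·4 = 49; r = 50 − 49 = 1
F=5: ŷ = 29 + 5·5 = 54; r = 55 − 54 = 1
F=6: ŷ = 29 + 5·6 = 59; r = 59.5 − 59 = 0.5
F=9: ŷ = 29 + 5·9 = 74; r = 72 − 74 = -2
F=12: ŷ = 29 + 5·12 = 89; r = 88 − 89 = -1
F=14: ŷ = 29 + 5·14 = 99; r = 100.5 − 99 = 1.5
|r| > 1.25: F=9 (|r|=2), F=14 (|r|=1.5) → 2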